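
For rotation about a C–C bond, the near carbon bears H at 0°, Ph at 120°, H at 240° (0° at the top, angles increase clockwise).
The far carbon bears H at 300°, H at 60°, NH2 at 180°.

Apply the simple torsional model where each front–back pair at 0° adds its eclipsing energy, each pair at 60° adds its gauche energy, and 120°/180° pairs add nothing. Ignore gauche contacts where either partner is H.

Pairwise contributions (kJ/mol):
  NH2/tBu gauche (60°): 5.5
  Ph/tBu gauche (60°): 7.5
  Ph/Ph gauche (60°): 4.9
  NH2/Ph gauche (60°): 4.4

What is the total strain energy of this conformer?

This conformer (staggered): Ph(120°)/NH2(180°) gauche 4.4 → 4.4 kJ/mol.

4.4 kJ/mol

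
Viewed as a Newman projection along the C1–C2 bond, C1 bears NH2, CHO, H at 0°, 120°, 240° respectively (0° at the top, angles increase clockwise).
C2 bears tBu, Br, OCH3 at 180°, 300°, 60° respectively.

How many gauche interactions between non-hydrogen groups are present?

Non-H gauche pairs: NH2(0°)/Br(300°); NH2(0°)/OCH3(60°); CHO(120°)/tBu(180°); CHO(120°)/OCH3(60°) — 4 interactions.

4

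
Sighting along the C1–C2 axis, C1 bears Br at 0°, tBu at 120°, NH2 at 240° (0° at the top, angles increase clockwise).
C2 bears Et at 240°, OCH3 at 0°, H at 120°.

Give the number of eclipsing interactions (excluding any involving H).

2

Non-H eclipsing pairs: Br(0°)/OCH3(0°); NH2(240°)/Et(240°) — 2 interactions.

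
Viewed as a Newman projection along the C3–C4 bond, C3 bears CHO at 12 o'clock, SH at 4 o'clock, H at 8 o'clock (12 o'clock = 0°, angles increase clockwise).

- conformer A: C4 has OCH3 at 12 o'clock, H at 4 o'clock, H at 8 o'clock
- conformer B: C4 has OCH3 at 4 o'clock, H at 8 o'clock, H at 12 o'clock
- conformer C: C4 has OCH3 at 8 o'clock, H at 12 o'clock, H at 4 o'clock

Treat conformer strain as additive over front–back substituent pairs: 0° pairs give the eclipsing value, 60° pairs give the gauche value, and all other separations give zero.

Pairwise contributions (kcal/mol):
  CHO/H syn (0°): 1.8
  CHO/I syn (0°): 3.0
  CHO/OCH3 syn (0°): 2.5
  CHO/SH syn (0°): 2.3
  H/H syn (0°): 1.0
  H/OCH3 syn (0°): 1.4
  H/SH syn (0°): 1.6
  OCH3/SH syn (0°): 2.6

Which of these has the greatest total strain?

A (eclipsed): CHO(0°)/OCH3(0°) eclipsed 2.5; SH(120°)/H(120°) eclipsed 1.6; H(240°)/H(240°) eclipsed 1.0 → 5.1 kcal/mol.
B (eclipsed): CHO(0°)/H(0°) eclipsed 1.8; SH(120°)/OCH3(120°) eclipsed 2.6; H(240°)/H(240°) eclipsed 1.0 → 5.4 kcal/mol.
C (eclipsed): CHO(0°)/H(0°) eclipsed 1.8; SH(120°)/H(120°) eclipsed 1.6; H(240°)/OCH3(240°) eclipsed 1.4 → 4.8 kcal/mol.
B has the highest total (5.4 kcal/mol).

B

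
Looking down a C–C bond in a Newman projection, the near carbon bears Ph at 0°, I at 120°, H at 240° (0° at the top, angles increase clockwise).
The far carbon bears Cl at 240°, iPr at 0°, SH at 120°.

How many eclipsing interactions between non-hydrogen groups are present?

Non-H eclipsing pairs: Ph(0°)/iPr(0°); I(120°)/SH(120°) — 2 interactions.

2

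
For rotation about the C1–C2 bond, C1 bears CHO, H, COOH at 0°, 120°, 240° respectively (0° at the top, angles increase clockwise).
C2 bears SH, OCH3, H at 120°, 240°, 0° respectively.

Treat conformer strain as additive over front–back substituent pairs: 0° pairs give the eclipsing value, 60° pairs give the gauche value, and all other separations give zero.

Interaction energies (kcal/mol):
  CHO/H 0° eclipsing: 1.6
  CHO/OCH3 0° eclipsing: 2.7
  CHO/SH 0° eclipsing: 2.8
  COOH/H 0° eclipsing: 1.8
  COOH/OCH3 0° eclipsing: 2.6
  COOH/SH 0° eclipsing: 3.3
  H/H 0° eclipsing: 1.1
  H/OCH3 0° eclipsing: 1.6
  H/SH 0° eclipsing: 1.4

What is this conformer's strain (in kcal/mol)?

5.6 kcal/mol

This conformer is eclipsed. CHO at 0° is eclipsed with H at 0° (1.6); H at 120° is eclipsed with SH at 120° (1.4); COOH at 240° is eclipsed with OCH3 at 240° (2.6). Total 5.6 kcal/mol.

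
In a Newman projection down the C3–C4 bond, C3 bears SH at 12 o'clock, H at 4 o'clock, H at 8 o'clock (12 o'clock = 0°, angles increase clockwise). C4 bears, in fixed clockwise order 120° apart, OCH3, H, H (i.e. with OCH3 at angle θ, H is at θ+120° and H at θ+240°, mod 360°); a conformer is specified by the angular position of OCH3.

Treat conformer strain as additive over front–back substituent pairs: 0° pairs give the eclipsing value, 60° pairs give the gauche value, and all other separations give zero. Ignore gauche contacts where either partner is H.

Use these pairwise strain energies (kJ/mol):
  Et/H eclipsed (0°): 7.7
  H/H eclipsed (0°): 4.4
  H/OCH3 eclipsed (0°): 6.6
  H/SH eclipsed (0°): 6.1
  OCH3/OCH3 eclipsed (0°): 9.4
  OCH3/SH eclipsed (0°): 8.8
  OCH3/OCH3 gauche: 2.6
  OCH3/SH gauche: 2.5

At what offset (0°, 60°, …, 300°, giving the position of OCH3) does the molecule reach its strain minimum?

180°

OCH3 at 0° is eclipsed. SH at 0° is eclipsed with OCH3 at 0° (8.8); H at 120° is eclipsed with H at 120° (4.4); H at 240° is eclipsed with H at 240° (4.4). Total 17.6 kJ/mol.
OCH3 at 60° is staggered. SH at 0° is gauche with OCH3 at 60° (2.5). Total 2.5 kJ/mol.
OCH3 at 120° is eclipsed. SH at 0° is eclipsed with H at 0° (6.1); H at 120° is eclipsed with OCH3 at 120° (6.6); H at 240° is eclipsed with H at 240° (4.4). Total 17.1 kJ/mol.
OCH3 at 180° (staggered): no non-H gauche contacts → 0.0 kJ/mol.
OCH3 at 240° is eclipsed. SH at 0° is eclipsed with H at 0° (6.1); H at 120° is eclipsed with H at 120° (4.4); H at 240° is eclipsed with OCH3 at 240° (6.6). Total 17.1 kJ/mol.
OCH3 at 300° is staggered. SH at 0° is gauche with OCH3 at 300° (2.5). Total 2.5 kJ/mol.
The minimum (0.0 kJ/mol) occurs with OCH3 at 180°.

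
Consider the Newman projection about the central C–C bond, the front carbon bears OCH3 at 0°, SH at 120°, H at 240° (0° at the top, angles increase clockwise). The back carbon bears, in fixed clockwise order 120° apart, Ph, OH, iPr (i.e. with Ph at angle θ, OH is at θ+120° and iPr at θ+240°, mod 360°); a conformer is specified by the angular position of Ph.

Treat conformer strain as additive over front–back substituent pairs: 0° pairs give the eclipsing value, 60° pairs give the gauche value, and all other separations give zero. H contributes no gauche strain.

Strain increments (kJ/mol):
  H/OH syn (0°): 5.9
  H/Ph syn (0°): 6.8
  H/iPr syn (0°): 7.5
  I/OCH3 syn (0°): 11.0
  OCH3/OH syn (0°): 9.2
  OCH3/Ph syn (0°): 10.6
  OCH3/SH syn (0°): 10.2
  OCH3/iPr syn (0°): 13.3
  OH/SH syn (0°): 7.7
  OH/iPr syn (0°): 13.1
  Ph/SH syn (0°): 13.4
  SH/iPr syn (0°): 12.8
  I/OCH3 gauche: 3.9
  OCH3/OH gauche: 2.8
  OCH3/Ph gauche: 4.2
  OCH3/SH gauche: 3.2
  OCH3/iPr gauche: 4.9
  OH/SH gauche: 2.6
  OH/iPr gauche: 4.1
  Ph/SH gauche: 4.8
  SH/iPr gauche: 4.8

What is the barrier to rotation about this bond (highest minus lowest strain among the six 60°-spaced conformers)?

Ph at 0° is eclipsed. OCH3 at 0° is eclipsed with Ph at 0° (10.6); SH at 120° is eclipsed with OH at 120° (7.7); H at 240° is eclipsed with iPr at 240° (7.5). Total 25.8 kJ/mol.
Ph at 60° is staggered. OCH3 at 0° is gauche with Ph at 60° (4.2); OCH3 at 0° is gauche with iPr at 300° (4.9); SH at 120° is gauche with Ph at 60° (4.8); SH at 120° is gauche with OH at 180° (2.6). Total 16.5 kJ/mol.
Ph at 120° is eclipsed. OCH3 at 0° is eclipsed with iPr at 0° (13.3); SH at 120° is eclipsed with Ph at 120° (13.4); H at 240° is eclipsed with OH at 240° (5.9). Total 32.6 kJ/mol.
Ph at 180° is staggered. OCH3 at 0° is gauche with OH at 300° (2.8); OCH3 at 0° is gauche with iPr at 60° (4.9); SH at 120° is gauche with Ph at 180° (4.8); SH at 120° is gauche with iPr at 60° (4.8). Total 17.3 kJ/mol.
Ph at 240° is eclipsed. OCH3 at 0° is eclipsed with OH at 0° (9.2); SH at 120° is eclipsed with iPr at 120° (12.8); H at 240° is eclipsed with Ph at 240° (6.8). Total 28.8 kJ/mol.
Ph at 300° is staggered. OCH3 at 0° is gauche with Ph at 300° (4.2); OCH3 at 0° is gauche with OH at 60° (2.8); SH at 120° is gauche with OH at 60° (2.6); SH at 120° is gauche with iPr at 180° (4.8). Total 14.4 kJ/mol.
Max at 120° (32.6 kJ/mol), min at 300° (14.4 kJ/mol); barrier = 18.2 kJ/mol.

18.2 kJ/mol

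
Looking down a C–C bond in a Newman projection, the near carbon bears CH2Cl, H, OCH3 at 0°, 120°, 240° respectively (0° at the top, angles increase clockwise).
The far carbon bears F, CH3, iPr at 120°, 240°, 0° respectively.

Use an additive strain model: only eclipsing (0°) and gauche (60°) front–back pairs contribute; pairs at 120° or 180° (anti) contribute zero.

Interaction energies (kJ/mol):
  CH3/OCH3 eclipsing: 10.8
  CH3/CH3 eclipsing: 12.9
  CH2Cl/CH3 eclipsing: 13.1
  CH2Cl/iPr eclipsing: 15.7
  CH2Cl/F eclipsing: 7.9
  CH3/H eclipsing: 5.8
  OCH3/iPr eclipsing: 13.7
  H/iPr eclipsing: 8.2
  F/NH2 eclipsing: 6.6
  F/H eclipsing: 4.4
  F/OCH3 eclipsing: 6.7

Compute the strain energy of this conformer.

30.9 kJ/mol

This conformer is eclipsed. CH2Cl at 0° is eclipsed with iPr at 0° (15.7); H at 120° is eclipsed with F at 120° (4.4); OCH3 at 240° is eclipsed with CH3 at 240° (10.8). Total 30.9 kJ/mol.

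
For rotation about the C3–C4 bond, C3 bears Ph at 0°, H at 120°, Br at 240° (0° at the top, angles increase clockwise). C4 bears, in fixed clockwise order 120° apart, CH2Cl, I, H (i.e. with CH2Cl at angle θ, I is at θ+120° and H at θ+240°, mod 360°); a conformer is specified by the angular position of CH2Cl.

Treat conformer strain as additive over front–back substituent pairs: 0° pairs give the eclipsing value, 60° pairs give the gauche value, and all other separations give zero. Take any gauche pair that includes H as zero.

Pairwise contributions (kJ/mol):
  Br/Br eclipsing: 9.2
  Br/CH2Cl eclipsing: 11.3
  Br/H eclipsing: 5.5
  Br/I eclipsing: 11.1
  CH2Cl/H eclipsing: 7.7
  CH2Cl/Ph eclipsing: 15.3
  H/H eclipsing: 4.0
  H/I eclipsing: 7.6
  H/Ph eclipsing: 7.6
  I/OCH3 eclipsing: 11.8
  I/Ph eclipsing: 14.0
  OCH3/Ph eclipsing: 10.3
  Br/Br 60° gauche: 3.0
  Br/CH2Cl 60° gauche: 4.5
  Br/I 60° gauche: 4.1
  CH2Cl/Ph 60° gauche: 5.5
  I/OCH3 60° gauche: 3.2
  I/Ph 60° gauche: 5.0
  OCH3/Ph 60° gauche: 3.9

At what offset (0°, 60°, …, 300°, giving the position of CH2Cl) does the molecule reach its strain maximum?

240°

CH2Cl at 0° (eclipsed): Ph(0°)/CH2Cl(0°) eclipsed 15.3; H(120°)/I(120°) eclipsed 7.6; Br(240°)/H(240°) eclipsed 5.5 → 28.4 kJ/mol.
CH2Cl at 60° (staggered): Ph(0°)/CH2Cl(60°) gauche 5.5; Br(240°)/I(180°) gauche 4.1 → 9.6 kJ/mol.
CH2Cl at 120° (eclipsed): Ph(0°)/H(0°) eclipsed 7.6; H(120°)/CH2Cl(120°) eclipsed 7.7; Br(240°)/I(240°) eclipsed 11.1 → 26.4 kJ/mol.
CH2Cl at 180° (staggered): Ph(0°)/I(300°) gauche 5.0; Br(240°)/CH2Cl(180°) gauche 4.5; Br(240°)/I(300°) gauche 4.1 → 13.6 kJ/mol.
CH2Cl at 240° (eclipsed): Ph(0°)/I(0°) eclipsed 14.0; H(120°)/H(120°) eclipsed 4.0; Br(240°)/CH2Cl(240°) eclipsed 11.3 → 29.3 kJ/mol.
CH2Cl at 300° (staggered): Ph(0°)/CH2Cl(300°) gauche 5.5; Ph(0°)/I(60°) gauche 5.0; Br(240°)/CH2Cl(300°) gauche 4.5 → 15.0 kJ/mol.
The maximum (29.3 kJ/mol) occurs with CH2Cl at 240°.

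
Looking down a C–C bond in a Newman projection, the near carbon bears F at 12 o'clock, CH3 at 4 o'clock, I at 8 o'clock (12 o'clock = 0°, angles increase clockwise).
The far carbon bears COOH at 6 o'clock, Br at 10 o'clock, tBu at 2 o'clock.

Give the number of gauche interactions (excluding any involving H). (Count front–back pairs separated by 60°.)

Non-H gauche pairs: F(0°)/Br(300°); F(0°)/tBu(60°); CH3(120°)/COOH(180°); CH3(120°)/tBu(60°); I(240°)/COOH(180°); I(240°)/Br(300°) — 6 interactions.

6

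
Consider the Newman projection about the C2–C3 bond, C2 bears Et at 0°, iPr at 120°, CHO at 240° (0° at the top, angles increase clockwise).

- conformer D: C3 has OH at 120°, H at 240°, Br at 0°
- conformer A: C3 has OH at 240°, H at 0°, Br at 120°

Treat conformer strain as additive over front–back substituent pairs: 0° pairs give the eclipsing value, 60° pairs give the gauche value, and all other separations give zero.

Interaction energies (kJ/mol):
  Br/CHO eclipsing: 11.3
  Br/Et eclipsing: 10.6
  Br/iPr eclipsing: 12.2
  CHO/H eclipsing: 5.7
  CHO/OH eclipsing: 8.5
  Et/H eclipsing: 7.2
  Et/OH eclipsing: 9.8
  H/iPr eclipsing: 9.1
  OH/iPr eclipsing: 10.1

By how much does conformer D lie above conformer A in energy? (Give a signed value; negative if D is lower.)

-1.5 kJ/mol

D (eclipsed): Et(0°)/Br(0°) eclipsed 10.6; iPr(120°)/OH(120°) eclipsed 10.1; CHO(240°)/H(240°) eclipsed 5.7 → 26.4 kJ/mol.
A (eclipsed): Et(0°)/H(0°) eclipsed 7.2; iPr(120°)/Br(120°) eclipsed 12.2; CHO(240°)/OH(240°) eclipsed 8.5 → 27.9 kJ/mol.
E(D) − E(A) = 26.4 − 27.9 = -1.5 kJ/mol.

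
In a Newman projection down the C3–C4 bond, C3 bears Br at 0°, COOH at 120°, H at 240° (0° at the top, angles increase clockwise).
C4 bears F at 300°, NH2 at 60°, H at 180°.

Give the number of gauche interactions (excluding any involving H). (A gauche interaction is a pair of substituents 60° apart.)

3

Non-H gauche pairs: Br(0°)/F(300°); Br(0°)/NH2(60°); COOH(120°)/NH2(60°) — 3 interactions.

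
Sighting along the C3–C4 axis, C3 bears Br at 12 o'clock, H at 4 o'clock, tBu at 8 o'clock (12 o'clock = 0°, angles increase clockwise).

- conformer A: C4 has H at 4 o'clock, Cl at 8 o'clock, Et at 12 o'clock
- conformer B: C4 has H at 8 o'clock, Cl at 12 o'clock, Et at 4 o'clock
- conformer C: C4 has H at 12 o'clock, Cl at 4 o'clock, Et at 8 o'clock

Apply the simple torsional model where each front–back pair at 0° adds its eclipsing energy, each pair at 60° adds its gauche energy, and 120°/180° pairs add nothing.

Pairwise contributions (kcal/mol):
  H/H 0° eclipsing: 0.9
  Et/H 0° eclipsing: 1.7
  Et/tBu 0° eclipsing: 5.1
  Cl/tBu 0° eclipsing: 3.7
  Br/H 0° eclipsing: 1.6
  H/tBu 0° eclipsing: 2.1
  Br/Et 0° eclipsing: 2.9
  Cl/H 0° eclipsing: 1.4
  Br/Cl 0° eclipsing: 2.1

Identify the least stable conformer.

C

A (eclipsed): Br(0°)/Et(0°) eclipsed 2.9; H(120°)/H(120°) eclipsed 0.9; tBu(240°)/Cl(240°) eclipsed 3.7 → 7.5 kcal/mol.
B (eclipsed): Br(0°)/Cl(0°) eclipsed 2.1; H(120°)/Et(120°) eclipsed 1.7; tBu(240°)/H(240°) eclipsed 2.1 → 5.9 kcal/mol.
C (eclipsed): Br(0°)/H(0°) eclipsed 1.6; H(120°)/Cl(120°) eclipsed 1.4; tBu(240°)/Et(240°) eclipsed 5.1 → 8.1 kcal/mol.
C has the highest total (8.1 kcal/mol).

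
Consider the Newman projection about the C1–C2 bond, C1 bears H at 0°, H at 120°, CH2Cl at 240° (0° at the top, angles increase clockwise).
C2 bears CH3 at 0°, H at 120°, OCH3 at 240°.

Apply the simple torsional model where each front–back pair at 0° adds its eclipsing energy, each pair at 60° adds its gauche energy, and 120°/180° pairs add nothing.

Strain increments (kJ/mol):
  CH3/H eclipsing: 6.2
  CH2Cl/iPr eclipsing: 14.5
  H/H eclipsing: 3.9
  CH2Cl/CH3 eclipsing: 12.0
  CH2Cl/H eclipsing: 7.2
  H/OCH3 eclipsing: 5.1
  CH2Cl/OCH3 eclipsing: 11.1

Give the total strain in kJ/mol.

21.2 kJ/mol

This conformer (eclipsed): H(0°)/CH3(0°) eclipsed 6.2; H(120°)/H(120°) eclipsed 3.9; CH2Cl(240°)/OCH3(240°) eclipsed 11.1 → 21.2 kJ/mol.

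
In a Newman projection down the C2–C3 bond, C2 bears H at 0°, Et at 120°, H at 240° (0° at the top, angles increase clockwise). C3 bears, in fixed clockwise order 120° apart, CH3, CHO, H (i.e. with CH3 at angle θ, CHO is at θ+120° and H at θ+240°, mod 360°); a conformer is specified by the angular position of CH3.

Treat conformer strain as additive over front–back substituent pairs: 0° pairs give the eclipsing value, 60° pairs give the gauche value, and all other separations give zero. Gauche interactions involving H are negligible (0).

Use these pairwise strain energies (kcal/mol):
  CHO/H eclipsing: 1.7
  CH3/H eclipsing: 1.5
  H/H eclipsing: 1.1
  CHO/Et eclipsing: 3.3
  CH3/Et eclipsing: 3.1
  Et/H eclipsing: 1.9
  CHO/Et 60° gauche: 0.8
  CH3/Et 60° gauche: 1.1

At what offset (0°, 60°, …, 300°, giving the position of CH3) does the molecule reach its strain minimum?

CH3 at 0° (eclipsed): H–CH3 eclipsed, Et–CHO eclipsed, H–H eclipsed; 1.5 + 3.3 + 1.1 = 5.9 kcal/mol.
CH3 at 60° (staggered): Et–CH3 gauche, Et–CHO gauche; 1.1 + 0.8 = 1.9 kcal/mol.
CH3 at 120° (eclipsed): H–H eclipsed, Et–CH3 eclipsed, H–CHO eclipsed; 1.1 + 3.1 + 1.7 = 5.9 kcal/mol.
CH3 at 180° (staggered): Et–CH3 gauche; 1.1 = 1.1 kcal/mol.
CH3 at 240° (eclipsed): H–CHO eclipsed, Et–H eclipsed, H–CH3 eclipsed; 1.7 + 1.9 + 1.5 = 5.1 kcal/mol.
CH3 at 300° (staggered): Et–CHO gauche; 0.8 = 0.8 kcal/mol.
The minimum (0.8 kcal/mol) occurs with CH3 at 300°.

300°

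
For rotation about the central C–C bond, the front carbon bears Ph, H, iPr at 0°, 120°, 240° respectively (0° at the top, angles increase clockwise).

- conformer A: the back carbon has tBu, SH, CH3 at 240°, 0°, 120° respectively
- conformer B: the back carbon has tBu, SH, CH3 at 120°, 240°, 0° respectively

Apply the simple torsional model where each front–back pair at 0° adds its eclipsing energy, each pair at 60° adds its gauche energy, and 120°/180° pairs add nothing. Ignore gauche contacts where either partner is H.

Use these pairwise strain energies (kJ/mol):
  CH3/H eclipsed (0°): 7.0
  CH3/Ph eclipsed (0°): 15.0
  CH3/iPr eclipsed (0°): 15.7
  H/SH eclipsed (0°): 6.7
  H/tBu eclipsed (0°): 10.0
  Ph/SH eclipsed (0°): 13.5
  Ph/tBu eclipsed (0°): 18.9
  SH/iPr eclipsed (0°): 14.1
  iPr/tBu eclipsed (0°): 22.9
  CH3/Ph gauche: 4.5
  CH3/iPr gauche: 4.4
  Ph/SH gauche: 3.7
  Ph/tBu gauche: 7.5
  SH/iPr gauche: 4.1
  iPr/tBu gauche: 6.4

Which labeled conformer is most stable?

B

A (eclipsed): Ph–SH eclipsed, H–CH3 eclipsed, iPr–tBu eclipsed; 13.5 + 7.0 + 22.9 = 43.4 kJ/mol.
B (eclipsed): Ph–CH3 eclipsed, H–tBu eclipsed, iPr–SH eclipsed; 15.0 + 10.0 + 14.1 = 39.1 kJ/mol.
B has the lowest total (39.1 kJ/mol).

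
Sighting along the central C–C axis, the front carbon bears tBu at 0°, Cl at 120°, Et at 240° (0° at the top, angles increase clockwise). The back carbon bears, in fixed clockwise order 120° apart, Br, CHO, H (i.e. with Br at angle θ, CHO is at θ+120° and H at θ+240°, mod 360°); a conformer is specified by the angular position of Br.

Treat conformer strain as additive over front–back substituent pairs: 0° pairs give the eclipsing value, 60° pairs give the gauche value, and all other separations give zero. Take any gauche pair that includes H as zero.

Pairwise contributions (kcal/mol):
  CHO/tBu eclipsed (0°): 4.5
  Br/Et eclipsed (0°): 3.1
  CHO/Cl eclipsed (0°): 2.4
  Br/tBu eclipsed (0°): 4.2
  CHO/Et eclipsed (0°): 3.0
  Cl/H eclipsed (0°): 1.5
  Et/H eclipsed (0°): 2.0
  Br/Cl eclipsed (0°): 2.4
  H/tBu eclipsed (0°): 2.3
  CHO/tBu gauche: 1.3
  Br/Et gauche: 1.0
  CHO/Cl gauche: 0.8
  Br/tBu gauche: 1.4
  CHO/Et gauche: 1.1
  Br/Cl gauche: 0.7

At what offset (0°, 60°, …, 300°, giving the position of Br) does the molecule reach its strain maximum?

Br at 0° (eclipsed): tBu(0°)/Br(0°) eclipsed 4.2; Cl(120°)/CHO(120°) eclipsed 2.4; Et(240°)/H(240°) eclipsed 2.0 → 8.6 kcal/mol.
Br at 60° (staggered): tBu(0°)/Br(60°) gauche 1.4; Cl(120°)/Br(60°) gauche 0.7; Cl(120°)/CHO(180°) gauche 0.8; Et(240°)/CHO(180°) gauche 1.1 → 4.0 kcal/mol.
Br at 120° (eclipsed): tBu(0°)/H(0°) eclipsed 2.3; Cl(120°)/Br(120°) eclipsed 2.4; Et(240°)/CHO(240°) eclipsed 3.0 → 7.7 kcal/mol.
Br at 180° (staggered): tBu(0°)/CHO(300°) gauche 1.3; Cl(120°)/Br(180°) gauche 0.7; Et(240°)/Br(180°) gauche 1.0; Et(240°)/CHO(300°) gauche 1.1 → 4.1 kcal/mol.
Br at 240° (eclipsed): tBu(0°)/CHO(0°) eclipsed 4.5; Cl(120°)/H(120°) eclipsed 1.5; Et(240°)/Br(240°) eclipsed 3.1 → 9.1 kcal/mol.
Br at 300° (staggered): tBu(0°)/Br(300°) gauche 1.4; tBu(0°)/CHO(60°) gauche 1.3; Cl(120°)/CHO(60°) gauche 0.8; Et(240°)/Br(300°) gauche 1.0 → 4.5 kcal/mol.
The maximum (9.1 kcal/mol) occurs with Br at 240°.

240°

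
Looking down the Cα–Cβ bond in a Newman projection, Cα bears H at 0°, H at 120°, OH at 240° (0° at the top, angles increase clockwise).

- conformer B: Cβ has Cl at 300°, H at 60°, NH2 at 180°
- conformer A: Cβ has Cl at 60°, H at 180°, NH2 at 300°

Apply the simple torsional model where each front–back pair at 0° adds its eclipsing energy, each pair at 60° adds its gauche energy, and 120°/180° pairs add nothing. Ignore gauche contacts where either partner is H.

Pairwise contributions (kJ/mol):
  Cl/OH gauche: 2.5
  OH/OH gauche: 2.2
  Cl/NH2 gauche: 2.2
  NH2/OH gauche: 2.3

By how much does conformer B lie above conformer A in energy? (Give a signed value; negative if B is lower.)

+2.5 kJ/mol

B (staggered): OH(240°)/Cl(300°) gauche 2.5; OH(240°)/NH2(180°) gauche 2.3 → 4.8 kJ/mol.
A (staggered): OH(240°)/NH2(300°) gauche 2.3 → 2.3 kJ/mol.
E(B) − E(A) = 4.8 − 2.3 = +2.5 kJ/mol.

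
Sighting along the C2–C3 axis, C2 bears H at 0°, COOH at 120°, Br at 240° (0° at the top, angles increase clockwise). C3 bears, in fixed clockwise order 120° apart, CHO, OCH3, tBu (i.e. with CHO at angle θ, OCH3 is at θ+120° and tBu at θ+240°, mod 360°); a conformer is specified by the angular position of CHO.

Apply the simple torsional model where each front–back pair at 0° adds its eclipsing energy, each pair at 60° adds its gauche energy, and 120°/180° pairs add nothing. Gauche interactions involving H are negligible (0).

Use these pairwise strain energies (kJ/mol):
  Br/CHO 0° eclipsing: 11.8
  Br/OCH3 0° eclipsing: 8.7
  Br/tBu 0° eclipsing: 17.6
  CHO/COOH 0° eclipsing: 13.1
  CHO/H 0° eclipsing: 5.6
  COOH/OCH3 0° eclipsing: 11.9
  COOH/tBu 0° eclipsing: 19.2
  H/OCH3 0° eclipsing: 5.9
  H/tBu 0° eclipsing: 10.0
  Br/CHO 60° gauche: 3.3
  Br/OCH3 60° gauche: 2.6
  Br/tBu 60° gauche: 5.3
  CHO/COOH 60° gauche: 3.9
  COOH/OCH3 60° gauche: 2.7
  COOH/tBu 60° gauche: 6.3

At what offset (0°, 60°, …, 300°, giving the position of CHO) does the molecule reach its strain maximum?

CHO at 0° (eclipsed): H–CHO eclipsed, COOH–OCH3 eclipsed, Br–tBu eclipsed; 5.6 + 11.9 + 17.6 = 35.1 kJ/mol.
CHO at 60° (staggered): COOH–CHO gauche, COOH–OCH3 gauche, Br–OCH3 gauche, Br–tBu gauche; 3.9 + 2.7 + 2.6 + 5.3 = 14.5 kJ/mol.
CHO at 120° (eclipsed): H–tBu eclipsed, COOH–CHO eclipsed, Br–OCH3 eclipsed; 10.0 + 13.1 + 8.7 = 31.8 kJ/mol.
CHO at 180° (staggered): COOH–CHO gauche, COOH–tBu gauche, Br–CHO gauche, Br–OCH3 gauche; 3.9 + 6.3 + 3.3 + 2.6 = 16.1 kJ/mol.
CHO at 240° (eclipsed): H–OCH3 eclipsed, COOH–tBu eclipsed, Br–CHO eclipsed; 5.9 + 19.2 + 11.8 = 36.9 kJ/mol.
CHO at 300° (staggered): COOH–OCH3 gauche, COOH–tBu gauche, Br–CHO gauche, Br–tBu gauche; 2.7 + 6.3 + 3.3 + 5.3 = 17.6 kJ/mol.
The maximum (36.9 kJ/mol) occurs with CHO at 240°.

240°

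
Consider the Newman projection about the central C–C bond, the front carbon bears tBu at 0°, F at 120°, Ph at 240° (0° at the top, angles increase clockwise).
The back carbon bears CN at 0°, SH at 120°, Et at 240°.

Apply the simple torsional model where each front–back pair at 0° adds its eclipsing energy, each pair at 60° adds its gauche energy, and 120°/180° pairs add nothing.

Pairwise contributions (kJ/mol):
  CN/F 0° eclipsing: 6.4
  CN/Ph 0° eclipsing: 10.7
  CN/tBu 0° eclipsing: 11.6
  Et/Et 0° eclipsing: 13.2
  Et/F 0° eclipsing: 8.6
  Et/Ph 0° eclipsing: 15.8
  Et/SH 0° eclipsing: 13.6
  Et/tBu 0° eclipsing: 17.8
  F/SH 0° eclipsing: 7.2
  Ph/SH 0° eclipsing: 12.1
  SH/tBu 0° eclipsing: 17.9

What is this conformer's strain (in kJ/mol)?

34.6 kJ/mol

This conformer (eclipsed): tBu(0°)/CN(0°) eclipsed 11.6; F(120°)/SH(120°) eclipsed 7.2; Ph(240°)/Et(240°) eclipsed 15.8 → 34.6 kJ/mol.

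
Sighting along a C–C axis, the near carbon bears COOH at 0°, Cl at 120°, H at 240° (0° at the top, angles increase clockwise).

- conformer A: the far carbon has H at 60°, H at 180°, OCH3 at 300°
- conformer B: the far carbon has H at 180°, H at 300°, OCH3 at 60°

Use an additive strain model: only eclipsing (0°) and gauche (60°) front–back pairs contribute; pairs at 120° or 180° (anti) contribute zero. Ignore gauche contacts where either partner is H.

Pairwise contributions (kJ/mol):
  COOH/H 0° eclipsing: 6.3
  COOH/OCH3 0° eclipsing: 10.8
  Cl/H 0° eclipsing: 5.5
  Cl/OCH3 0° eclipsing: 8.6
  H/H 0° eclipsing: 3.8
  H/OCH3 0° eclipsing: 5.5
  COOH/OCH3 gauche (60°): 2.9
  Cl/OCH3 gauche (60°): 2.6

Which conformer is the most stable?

A (staggered): COOH(0°)/OCH3(300°) gauche 2.9 → 2.9 kJ/mol.
B (staggered): COOH(0°)/OCH3(60°) gauche 2.9; Cl(120°)/OCH3(60°) gauche 2.6 → 5.5 kJ/mol.
A has the lowest total (2.9 kJ/mol).

A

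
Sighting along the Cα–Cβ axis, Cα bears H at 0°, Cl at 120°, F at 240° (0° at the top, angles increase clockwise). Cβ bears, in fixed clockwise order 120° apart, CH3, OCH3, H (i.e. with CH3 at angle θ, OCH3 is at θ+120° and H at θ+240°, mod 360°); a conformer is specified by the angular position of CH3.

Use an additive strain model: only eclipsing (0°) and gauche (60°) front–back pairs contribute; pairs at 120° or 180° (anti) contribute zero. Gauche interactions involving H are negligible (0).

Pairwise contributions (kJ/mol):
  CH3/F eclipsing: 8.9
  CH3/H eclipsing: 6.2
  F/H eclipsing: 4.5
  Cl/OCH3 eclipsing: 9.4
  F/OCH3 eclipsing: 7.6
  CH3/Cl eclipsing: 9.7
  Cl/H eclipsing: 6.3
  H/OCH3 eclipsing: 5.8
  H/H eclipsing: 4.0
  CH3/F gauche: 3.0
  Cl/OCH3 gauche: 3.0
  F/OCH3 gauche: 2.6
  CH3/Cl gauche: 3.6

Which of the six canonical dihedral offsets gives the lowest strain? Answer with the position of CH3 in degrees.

300°

CH3 at 0° (eclipsed): H(0°)/CH3(0°) eclipsed 6.2; Cl(120°)/OCH3(120°) eclipsed 9.4; F(240°)/H(240°) eclipsed 4.5 → 20.1 kJ/mol.
CH3 at 60° (staggered): Cl(120°)/CH3(60°) gauche 3.6; Cl(120°)/OCH3(180°) gauche 3.0; F(240°)/OCH3(180°) gauche 2.6 → 9.2 kJ/mol.
CH3 at 120° (eclipsed): H(0°)/H(0°) eclipsed 4.0; Cl(120°)/CH3(120°) eclipsed 9.7; F(240°)/OCH3(240°) eclipsed 7.6 → 21.3 kJ/mol.
CH3 at 180° (staggered): Cl(120°)/CH3(180°) gauche 3.6; F(240°)/CH3(180°) gauche 3.0; F(240°)/OCH3(300°) gauche 2.6 → 9.2 kJ/mol.
CH3 at 240° (eclipsed): H(0°)/OCH3(0°) eclipsed 5.8; Cl(120°)/H(120°) eclipsed 6.3; F(240°)/CH3(240°) eclipsed 8.9 → 21.0 kJ/mol.
CH3 at 300° (staggered): Cl(120°)/OCH3(60°) gauche 3.0; F(240°)/CH3(300°) gauche 3.0 → 6.0 kJ/mol.
The minimum (6.0 kJ/mol) occurs with CH3 at 300°.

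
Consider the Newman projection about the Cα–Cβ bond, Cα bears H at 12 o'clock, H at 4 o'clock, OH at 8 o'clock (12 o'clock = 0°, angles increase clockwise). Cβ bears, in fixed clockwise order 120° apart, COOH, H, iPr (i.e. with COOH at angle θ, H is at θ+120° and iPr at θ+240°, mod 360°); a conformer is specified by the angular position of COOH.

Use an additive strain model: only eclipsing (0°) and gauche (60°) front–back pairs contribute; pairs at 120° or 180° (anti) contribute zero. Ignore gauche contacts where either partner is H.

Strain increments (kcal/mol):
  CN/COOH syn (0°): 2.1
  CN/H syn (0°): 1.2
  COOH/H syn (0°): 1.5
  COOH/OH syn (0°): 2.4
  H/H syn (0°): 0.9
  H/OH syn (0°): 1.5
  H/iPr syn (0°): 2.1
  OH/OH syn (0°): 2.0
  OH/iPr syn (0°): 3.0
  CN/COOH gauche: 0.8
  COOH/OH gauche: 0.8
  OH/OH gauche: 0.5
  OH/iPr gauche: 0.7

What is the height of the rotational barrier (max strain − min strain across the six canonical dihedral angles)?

4.7 kcal/mol

COOH at 0° (eclipsed): H–COOH eclipsed, H–H eclipsed, OH–iPr eclipsed; 1.5 + 0.9 + 3.0 = 5.4 kcal/mol.
COOH at 60° (staggered): OH–iPr gauche; 0.7 = 0.7 kcal/mol.
COOH at 120° (eclipsed): H–iPr eclipsed, H–COOH eclipsed, OH–H eclipsed; 2.1 + 1.5 + 1.5 = 5.1 kcal/mol.
COOH at 180° (staggered): OH–COOH gauche; 0.8 = 0.8 kcal/mol.
COOH at 240° (eclipsed): H–H eclipsed, H–iPr eclipsed, OH–COOH eclipsed; 0.9 + 2.1 + 2.4 = 5.4 kcal/mol.
COOH at 300° (staggered): OH–COOH gauche, OH–iPr gauche; 0.8 + 0.7 = 1.5 kcal/mol.
Max at 0° (5.4 kcal/mol), min at 60° (0.7 kcal/mol); barrier = 4.7 kcal/mol.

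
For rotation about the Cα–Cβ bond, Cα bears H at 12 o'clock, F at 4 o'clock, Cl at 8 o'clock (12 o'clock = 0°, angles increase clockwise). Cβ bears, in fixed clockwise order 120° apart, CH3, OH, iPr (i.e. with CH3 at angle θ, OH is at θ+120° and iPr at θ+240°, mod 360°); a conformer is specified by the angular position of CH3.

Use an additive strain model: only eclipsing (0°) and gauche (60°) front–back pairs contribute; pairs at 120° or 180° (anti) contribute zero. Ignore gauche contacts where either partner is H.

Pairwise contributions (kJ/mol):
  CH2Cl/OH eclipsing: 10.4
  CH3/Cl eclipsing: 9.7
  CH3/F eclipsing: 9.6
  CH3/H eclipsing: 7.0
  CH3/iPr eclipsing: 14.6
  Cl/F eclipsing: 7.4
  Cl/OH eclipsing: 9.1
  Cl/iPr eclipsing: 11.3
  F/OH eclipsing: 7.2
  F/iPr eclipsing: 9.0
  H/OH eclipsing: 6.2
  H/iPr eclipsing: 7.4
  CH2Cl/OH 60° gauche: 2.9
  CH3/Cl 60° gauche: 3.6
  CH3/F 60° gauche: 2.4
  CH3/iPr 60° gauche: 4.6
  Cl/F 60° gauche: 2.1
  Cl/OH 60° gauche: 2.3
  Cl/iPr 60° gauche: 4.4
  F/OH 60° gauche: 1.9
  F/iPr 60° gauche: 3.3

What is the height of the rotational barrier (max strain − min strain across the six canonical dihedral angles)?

15.1 kJ/mol

CH3 at 0° (eclipsed): H(0°)/CH3(0°) eclipsed 7.0; F(120°)/OH(120°) eclipsed 7.2; Cl(240°)/iPr(240°) eclipsed 11.3 → 25.5 kJ/mol.
CH3 at 60° (staggered): F(120°)/CH3(60°) gauche 2.4; F(120°)/OH(180°) gauche 1.9; Cl(240°)/OH(180°) gauche 2.3; Cl(240°)/iPr(300°) gauche 4.4 → 11.0 kJ/mol.
CH3 at 120° (eclipsed): H(0°)/iPr(0°) eclipsed 7.4; F(120°)/CH3(120°) eclipsed 9.6; Cl(240°)/OH(240°) eclipsed 9.1 → 26.1 kJ/mol.
CH3 at 180° (staggered): F(120°)/CH3(180°) gauche 2.4; F(120°)/iPr(60°) gauche 3.3; Cl(240°)/CH3(180°) gauche 3.6; Cl(240°)/OH(300°) gauche 2.3 → 11.6 kJ/mol.
CH3 at 240° (eclipsed): H(0°)/OH(0°) eclipsed 6.2; F(120°)/iPr(120°) eclipsed 9.0; Cl(240°)/CH3(240°) eclipsed 9.7 → 24.9 kJ/mol.
CH3 at 300° (staggered): F(120°)/OH(60°) gauche 1.9; F(120°)/iPr(180°) gauche 3.3; Cl(240°)/CH3(300°) gauche 3.6; Cl(240°)/iPr(180°) gauche 4.4 → 13.2 kJ/mol.
Max at 120° (26.1 kJ/mol), min at 60° (11.0 kJ/mol); barrier = 15.1 kJ/mol.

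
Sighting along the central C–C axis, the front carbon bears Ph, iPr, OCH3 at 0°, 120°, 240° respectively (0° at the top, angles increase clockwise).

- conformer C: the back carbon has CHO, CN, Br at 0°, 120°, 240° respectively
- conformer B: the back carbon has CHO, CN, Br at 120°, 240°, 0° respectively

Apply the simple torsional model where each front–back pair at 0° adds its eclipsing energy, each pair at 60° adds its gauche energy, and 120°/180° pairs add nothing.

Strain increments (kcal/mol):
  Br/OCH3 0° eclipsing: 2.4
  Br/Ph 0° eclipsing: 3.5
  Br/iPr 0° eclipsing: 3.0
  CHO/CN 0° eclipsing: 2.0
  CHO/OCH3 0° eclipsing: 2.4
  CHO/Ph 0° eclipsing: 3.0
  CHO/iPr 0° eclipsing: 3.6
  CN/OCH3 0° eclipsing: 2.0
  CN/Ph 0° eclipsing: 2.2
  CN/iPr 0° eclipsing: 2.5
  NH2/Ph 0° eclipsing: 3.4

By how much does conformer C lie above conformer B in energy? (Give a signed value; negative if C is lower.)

-1.2 kcal/mol

C (eclipsed): Ph–CHO eclipsed, iPr–CN eclipsed, OCH3–Br eclipsed; 3.0 + 2.5 + 2.4 = 7.9 kcal/mol.
B (eclipsed): Ph–Br eclipsed, iPr–CHO eclipsed, OCH3–CN eclipsed; 3.5 + 3.6 + 2.0 = 9.1 kcal/mol.
E(C) − E(B) = 7.9 − 9.1 = -1.2 kcal/mol.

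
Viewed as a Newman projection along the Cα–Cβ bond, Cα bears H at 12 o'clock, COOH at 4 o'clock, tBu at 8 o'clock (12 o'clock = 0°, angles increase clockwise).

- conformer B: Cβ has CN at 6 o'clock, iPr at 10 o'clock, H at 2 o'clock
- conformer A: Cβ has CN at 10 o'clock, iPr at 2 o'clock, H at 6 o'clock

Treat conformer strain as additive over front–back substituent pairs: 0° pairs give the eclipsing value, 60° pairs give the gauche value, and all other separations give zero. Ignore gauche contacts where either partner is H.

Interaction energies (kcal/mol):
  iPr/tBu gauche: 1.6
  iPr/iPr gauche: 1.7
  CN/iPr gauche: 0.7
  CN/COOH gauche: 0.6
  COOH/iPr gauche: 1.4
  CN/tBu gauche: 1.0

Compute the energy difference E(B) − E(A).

B (staggered): COOH–CN gauche, tBu–CN gauche, tBu–iPr gauche; 0.6 + 1.0 + 1.6 = 3.2 kcal/mol.
A (staggered): COOH–iPr gauche, tBu–CN gauche; 1.4 + 1.0 = 2.4 kcal/mol.
E(B) − E(A) = 3.2 − 2.4 = +0.8 kcal/mol.

+0.8 kcal/mol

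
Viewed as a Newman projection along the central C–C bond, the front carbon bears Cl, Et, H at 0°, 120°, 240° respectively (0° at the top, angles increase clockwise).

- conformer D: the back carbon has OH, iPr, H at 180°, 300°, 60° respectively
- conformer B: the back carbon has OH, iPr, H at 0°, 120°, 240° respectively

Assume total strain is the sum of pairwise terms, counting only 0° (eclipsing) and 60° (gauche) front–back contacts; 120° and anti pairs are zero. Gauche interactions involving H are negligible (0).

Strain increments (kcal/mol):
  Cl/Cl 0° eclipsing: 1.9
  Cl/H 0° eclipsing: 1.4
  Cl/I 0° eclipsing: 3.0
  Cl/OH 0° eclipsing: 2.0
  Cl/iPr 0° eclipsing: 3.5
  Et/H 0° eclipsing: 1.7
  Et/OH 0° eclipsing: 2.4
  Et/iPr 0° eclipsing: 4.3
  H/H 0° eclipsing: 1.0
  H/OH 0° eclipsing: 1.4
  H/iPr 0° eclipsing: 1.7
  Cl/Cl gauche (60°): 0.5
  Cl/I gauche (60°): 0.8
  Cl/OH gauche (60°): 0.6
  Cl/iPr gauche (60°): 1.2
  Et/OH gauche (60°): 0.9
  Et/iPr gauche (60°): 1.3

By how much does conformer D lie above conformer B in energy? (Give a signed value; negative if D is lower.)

D is staggered. Cl at 0° is gauche with iPr at 300° (1.2); Et at 120° is gauche with OH at 180° (0.9). Total 2.1 kcal/mol.
B is eclipsed. Cl at 0° is eclipsed with OH at 0° (2.0); Et at 120° is eclipsed with iPr at 120° (4.3); H at 240° is eclipsed with H at 240° (1.0). Total 7.3 kcal/mol.
E(D) − E(B) = 2.1 − 7.3 = -5.2 kcal/mol.

-5.2 kcal/mol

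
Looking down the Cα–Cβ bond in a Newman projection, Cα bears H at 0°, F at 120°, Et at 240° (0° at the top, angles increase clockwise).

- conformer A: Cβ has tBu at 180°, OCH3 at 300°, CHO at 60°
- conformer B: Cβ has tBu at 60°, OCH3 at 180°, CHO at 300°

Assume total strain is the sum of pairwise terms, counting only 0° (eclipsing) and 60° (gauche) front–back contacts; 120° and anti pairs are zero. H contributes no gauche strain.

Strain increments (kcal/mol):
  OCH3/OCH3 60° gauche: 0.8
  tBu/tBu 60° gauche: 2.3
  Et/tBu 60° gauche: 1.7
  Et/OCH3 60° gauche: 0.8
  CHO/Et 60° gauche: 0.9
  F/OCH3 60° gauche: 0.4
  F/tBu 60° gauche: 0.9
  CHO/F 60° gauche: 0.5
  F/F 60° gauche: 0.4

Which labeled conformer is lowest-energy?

A (staggered): F(120°)/tBu(180°) gauche 0.9; F(120°)/CHO(60°) gauche 0.5; Et(240°)/tBu(180°) gauche 1.7; Et(240°)/OCH3(300°) gauche 0.8 → 3.9 kcal/mol.
B (staggered): F(120°)/tBu(60°) gauche 0.9; F(120°)/OCH3(180°) gauche 0.4; Et(240°)/OCH3(180°) gauche 0.8; Et(240°)/CHO(300°) gauche 0.9 → 3.0 kcal/mol.
B has the lowest total (3.0 kcal/mol).

B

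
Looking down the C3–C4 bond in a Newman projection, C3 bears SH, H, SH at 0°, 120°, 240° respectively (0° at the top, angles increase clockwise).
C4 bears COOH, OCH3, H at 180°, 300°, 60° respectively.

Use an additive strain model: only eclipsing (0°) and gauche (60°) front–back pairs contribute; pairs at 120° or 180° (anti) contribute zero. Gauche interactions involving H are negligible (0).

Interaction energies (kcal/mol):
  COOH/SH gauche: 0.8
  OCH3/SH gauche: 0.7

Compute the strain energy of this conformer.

This conformer (staggered): SH–OCH3 gauche, SH–COOH gauche, SH–OCH3 gauche; 0.7 + 0.8 + 0.7 = 2.2 kcal/mol.

2.2 kcal/mol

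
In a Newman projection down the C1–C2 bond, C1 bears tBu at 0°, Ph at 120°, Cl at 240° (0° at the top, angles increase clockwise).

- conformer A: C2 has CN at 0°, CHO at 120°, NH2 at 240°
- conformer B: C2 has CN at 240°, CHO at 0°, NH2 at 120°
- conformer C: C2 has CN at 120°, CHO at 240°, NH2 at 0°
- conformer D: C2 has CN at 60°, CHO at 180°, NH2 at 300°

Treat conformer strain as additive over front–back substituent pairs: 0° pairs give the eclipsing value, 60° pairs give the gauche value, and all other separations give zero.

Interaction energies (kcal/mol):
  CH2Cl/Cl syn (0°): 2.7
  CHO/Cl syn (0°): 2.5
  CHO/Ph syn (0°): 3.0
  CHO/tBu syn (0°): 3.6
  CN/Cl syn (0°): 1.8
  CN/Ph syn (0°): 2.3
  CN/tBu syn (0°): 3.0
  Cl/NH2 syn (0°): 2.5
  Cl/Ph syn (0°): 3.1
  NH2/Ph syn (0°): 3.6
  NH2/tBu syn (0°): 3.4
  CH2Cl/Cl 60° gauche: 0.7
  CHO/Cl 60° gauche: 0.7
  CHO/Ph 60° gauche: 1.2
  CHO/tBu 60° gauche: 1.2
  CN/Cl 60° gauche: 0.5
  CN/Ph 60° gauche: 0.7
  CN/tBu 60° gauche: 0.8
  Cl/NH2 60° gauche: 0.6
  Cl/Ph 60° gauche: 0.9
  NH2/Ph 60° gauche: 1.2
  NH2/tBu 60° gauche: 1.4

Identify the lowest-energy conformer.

A (eclipsed): tBu(0°)/CN(0°) eclipsed 3.0; Ph(120°)/CHO(120°) eclipsed 3.0; Cl(240°)/NH2(240°) eclipsed 2.5 → 8.5 kcal/mol.
B (eclipsed): tBu(0°)/CHO(0°) eclipsed 3.6; Ph(120°)/NH2(120°) eclipsed 3.6; Cl(240°)/CN(240°) eclipsed 1.8 → 9.0 kcal/mol.
C (eclipsed): tBu(0°)/NH2(0°) eclipsed 3.4; Ph(120°)/CN(120°) eclipsed 2.3; Cl(240°)/CHO(240°) eclipsed 2.5 → 8.2 kcal/mol.
D (staggered): tBu(0°)/CN(60°) gauche 0.8; tBu(0°)/NH2(300°) gauche 1.4; Ph(120°)/CN(60°) gauche 0.7; Ph(120°)/CHO(180°) gauche 1.2; Cl(240°)/CHO(180°) gauche 0.7; Cl(240°)/NH2(300°) gauche 0.6 → 5.4 kcal/mol.
D has the lowest total (5.4 kcal/mol).

D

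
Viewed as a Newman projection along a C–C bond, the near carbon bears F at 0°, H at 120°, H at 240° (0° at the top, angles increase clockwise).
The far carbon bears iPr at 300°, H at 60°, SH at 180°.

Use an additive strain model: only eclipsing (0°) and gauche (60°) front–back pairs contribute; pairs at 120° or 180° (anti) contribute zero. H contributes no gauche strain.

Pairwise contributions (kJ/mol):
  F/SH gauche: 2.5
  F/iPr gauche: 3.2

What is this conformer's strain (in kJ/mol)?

This conformer (staggered): F(0°)/iPr(300°) gauche 3.2 → 3.2 kJ/mol.

3.2 kJ/mol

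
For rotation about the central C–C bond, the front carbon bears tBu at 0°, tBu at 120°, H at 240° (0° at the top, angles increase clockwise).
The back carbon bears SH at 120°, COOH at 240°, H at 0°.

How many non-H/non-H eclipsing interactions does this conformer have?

Non-H eclipsing pairs: tBu(120°)/SH(120°) — 1 interaction.

1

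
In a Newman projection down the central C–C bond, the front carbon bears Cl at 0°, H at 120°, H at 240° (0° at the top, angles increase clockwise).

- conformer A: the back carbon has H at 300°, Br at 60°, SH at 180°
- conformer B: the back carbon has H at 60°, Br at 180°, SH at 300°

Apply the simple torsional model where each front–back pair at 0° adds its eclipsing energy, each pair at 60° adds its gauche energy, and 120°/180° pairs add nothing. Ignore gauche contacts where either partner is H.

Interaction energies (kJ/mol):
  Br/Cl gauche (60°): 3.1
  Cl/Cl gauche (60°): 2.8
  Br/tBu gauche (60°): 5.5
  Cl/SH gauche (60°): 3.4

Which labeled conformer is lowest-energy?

A

A is staggered. Cl at 0° is gauche with Br at 60° (3.1). Total 3.1 kJ/mol.
B is staggered. Cl at 0° is gauche with SH at 300° (3.4). Total 3.4 kJ/mol.
A has the lowest total (3.1 kJ/mol).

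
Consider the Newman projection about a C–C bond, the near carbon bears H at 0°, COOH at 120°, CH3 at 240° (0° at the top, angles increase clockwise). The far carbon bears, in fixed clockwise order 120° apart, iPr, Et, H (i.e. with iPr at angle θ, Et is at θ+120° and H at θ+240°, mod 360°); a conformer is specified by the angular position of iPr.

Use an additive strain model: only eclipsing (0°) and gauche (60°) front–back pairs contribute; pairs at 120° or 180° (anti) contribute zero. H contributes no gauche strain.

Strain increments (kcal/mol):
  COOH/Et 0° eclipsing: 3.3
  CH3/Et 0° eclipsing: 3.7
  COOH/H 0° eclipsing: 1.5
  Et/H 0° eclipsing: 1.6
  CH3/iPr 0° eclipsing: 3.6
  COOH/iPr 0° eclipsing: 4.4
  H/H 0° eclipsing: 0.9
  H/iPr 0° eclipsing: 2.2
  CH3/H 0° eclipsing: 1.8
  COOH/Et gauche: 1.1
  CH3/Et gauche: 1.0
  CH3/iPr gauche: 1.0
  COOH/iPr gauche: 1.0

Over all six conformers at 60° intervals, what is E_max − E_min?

6.9 kcal/mol

iPr at 0° (eclipsed): H(0°)/iPr(0°) eclipsed 2.2; COOH(120°)/Et(120°) eclipsed 3.3; CH3(240°)/H(240°) eclipsed 1.8 → 7.3 kcal/mol.
iPr at 60° (staggered): COOH(120°)/iPr(60°) gauche 1.0; COOH(120°)/Et(180°) gauche 1.1; CH3(240°)/Et(180°) gauche 1.0 → 3.1 kcal/mol.
iPr at 120° (eclipsed): H(0°)/H(0°) eclipsed 0.9; COOH(120°)/iPr(120°) eclipsed 4.4; CH3(240°)/Et(240°) eclipsed 3.7 → 9.0 kcal/mol.
iPr at 180° (staggered): COOH(120°)/iPr(180°) gauche 1.0; CH3(240°)/iPr(180°) gauche 1.0; CH3(240°)/Et(300°) gauche 1.0 → 3.0 kcal/mol.
iPr at 240° (eclipsed): H(0°)/Et(0°) eclipsed 1.6; COOH(120°)/H(120°) eclipsed 1.5; CH3(240°)/iPr(240°) eclipsed 3.6 → 6.7 kcal/mol.
iPr at 300° (staggered): COOH(120°)/Et(60°) gauche 1.1; CH3(240°)/iPr(300°) gauche 1.0 → 2.1 kcal/mol.
Max at 120° (9.0 kcal/mol), min at 300° (2.1 kcal/mol); barrier = 6.9 kcal/mol.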